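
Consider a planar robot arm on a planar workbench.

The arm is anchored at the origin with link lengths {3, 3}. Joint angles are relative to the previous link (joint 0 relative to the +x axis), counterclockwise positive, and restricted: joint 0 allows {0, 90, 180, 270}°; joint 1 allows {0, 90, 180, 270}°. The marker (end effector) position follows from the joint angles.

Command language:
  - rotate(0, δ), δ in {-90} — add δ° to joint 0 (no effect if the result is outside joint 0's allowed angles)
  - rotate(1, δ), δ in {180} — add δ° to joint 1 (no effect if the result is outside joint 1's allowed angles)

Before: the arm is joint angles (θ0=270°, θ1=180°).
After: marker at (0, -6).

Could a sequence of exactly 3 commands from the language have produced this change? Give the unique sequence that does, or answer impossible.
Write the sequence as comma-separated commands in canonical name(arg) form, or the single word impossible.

t0: joint angles (θ0=270°, θ1=180°)
step 1 (rotate(1, 180)): joint angles (θ0=270°, θ1=0°)
step 2 (rotate(1, 180)): joint angles (θ0=270°, θ1=180°)
step 3 (rotate(1, 180)): joint angles (θ0=270°, θ1=0°)
uniquely the one of 8 3-step routes that fits.

rotate(1, 180), rotate(1, 180), rotate(1, 180)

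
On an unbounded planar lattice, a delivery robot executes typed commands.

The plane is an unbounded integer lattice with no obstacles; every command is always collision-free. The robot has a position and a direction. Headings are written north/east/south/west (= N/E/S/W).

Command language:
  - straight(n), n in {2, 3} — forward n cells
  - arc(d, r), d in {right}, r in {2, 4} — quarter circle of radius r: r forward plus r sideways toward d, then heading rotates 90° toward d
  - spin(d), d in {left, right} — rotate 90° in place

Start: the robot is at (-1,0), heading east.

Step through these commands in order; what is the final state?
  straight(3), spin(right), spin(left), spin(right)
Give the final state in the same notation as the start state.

at (2,0), heading south

t0: at (-1,0), heading east
1. straight(3) → at (2,0), heading east
2. spin(right) → at (2,0), heading south
3. spin(left) → at (2,0), heading east
4. spin(right) → at (2,0), heading south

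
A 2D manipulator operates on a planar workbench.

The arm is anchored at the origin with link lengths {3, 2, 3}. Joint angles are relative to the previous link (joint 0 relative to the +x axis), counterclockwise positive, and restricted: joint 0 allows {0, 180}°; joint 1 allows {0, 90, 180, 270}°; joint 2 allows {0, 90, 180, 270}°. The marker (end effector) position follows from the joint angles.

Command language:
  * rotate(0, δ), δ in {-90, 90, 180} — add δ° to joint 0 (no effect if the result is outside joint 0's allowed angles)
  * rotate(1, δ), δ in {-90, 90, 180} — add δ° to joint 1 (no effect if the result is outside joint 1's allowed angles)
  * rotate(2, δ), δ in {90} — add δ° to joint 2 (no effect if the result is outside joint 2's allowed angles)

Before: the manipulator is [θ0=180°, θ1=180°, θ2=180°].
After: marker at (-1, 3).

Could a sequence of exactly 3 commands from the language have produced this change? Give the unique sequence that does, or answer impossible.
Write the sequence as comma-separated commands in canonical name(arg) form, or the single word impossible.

start: [θ0=180°, θ1=180°, θ2=180°]
step 1 (rotate(2, 90)): [θ0=180°, θ1=180°, θ2=270°]
step 2 (rotate(2, 90)): [θ0=180°, θ1=180°, θ2=0°]
step 3 (rotate(2, 90)): [θ0=180°, θ1=180°, θ2=90°]
no rival 3-sequence matches.

rotate(2, 90), rotate(2, 90), rotate(2, 90)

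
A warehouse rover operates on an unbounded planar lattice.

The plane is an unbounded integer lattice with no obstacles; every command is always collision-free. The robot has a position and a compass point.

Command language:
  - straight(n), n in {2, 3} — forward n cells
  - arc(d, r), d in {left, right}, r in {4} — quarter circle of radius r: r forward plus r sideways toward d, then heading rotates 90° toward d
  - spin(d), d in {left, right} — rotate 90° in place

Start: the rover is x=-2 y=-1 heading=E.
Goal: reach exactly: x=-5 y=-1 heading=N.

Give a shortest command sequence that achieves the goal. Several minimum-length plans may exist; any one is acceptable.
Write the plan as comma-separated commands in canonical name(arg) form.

begin: x=-2 y=-1 heading=E
[1] after arc(right, 4): x=2 y=-5 heading=S
[2] after spin(right): x=2 y=-5 heading=W
[3] after straight(3): x=-1 y=-5 heading=W
[4] after arc(right, 4): x=-5 y=-1 heading=N
minimal: 4 command(s), checked below 4.

arc(right, 4), spin(right), straight(3), arc(right, 4)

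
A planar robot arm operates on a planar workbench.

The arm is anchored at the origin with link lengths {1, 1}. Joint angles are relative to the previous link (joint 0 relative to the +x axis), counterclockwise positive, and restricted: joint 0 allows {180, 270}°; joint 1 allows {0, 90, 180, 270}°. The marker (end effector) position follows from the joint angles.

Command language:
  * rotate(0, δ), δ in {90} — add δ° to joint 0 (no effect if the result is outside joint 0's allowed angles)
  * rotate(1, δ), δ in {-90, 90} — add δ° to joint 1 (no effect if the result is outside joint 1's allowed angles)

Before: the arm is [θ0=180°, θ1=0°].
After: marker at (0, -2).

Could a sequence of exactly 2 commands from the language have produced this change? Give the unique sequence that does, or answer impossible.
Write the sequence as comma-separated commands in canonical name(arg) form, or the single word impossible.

begin: [θ0=180°, θ1=0°]
[1] after rotate(0, 90): [θ0=270°, θ1=0°]
[2] after rotate(0, 90): [θ0=270°, θ1=0°]
no rival 2-sequence matches.

rotate(0, 90), rotate(0, 90)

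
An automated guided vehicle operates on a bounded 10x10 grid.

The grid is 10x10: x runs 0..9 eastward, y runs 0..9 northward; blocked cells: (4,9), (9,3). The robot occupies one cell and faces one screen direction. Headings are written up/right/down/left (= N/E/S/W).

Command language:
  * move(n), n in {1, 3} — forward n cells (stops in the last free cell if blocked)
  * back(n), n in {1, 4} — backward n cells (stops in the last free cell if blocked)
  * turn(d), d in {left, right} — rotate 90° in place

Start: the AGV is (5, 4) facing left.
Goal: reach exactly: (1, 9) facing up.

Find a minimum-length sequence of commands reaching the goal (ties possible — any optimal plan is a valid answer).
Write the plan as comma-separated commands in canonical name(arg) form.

move(3), move(1), turn(right), move(3), move(3)

t0: (5, 4) facing left
[1] after move(3): (2, 4) facing left
[2] after move(1): (1, 4) facing left
[3] after turn(right): (1, 4) facing up
[4] after move(3): (1, 7) facing up
[5] after move(3): (1, 9) facing up
nothing shorter than 5 reaches the goal.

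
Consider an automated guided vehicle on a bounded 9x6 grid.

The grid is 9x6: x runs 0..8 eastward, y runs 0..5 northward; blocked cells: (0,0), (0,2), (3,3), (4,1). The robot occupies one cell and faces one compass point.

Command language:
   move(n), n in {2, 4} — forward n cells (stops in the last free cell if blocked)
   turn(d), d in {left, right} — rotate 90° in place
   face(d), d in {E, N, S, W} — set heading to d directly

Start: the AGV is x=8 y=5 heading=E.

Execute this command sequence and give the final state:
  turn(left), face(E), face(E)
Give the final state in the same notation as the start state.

x=8 y=5 heading=E

from: x=8 y=5 heading=E
step 1 (turn(left)): x=8 y=5 heading=N
step 2 (face(E)): x=8 y=5 heading=E
step 3 (face(E)): x=8 y=5 heading=E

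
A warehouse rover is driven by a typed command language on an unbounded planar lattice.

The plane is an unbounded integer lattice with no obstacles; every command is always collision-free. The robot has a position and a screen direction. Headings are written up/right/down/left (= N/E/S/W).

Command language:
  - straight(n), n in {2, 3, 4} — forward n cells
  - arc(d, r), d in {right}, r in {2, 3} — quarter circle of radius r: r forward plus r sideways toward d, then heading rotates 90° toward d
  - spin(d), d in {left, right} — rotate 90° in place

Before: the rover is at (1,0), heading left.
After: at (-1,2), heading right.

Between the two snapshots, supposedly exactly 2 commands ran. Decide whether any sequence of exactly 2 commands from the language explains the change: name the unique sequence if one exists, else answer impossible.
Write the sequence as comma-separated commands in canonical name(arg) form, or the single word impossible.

key: position moved to (-1,2) AND the heading swung to E — translation plus rotation needed
initial: at (1,0), heading left
step 1 (arc(right, 2)): at (-1,2), heading up
step 2 (spin(right)): at (-1,2), heading right
no rival 2-sequence matches.

arc(right, 2), spin(right)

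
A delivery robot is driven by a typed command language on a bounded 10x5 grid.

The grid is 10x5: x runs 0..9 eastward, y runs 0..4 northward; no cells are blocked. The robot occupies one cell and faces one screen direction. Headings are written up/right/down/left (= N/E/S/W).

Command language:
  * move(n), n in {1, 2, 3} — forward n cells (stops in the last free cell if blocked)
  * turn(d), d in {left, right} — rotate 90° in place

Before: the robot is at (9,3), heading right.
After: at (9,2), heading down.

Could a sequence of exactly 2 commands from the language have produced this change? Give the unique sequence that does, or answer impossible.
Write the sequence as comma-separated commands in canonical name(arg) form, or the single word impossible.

turn(right), move(1)

key: cell and facing (now S) both changed — the 2 commands mix motion and turning
begin: at (9,3), heading right
[1] after turn(right): at (9,3), heading down
[2] after move(1): at (9,2), heading down
no rival 2-sequence matches.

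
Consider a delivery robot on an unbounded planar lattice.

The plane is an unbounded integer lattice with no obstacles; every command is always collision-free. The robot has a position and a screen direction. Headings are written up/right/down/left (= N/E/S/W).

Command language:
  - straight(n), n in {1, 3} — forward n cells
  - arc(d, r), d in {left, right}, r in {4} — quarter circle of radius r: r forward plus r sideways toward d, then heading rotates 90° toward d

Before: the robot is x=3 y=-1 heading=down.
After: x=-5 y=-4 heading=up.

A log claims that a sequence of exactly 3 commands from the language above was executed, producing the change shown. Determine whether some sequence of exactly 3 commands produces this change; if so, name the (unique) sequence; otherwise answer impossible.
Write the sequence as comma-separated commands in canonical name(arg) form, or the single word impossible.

straight(3), arc(right, 4), arc(right, 4)

key: cell and facing (now N) both changed — the 3 commands mix motion and turning
t0: x=3 y=-1 heading=down
1. straight(3) → x=3 y=-4 heading=down
2. arc(right, 4) → x=-1 y=-8 heading=left
3. arc(right, 4) → x=-5 y=-4 heading=up
no other 3-command option fits: unique.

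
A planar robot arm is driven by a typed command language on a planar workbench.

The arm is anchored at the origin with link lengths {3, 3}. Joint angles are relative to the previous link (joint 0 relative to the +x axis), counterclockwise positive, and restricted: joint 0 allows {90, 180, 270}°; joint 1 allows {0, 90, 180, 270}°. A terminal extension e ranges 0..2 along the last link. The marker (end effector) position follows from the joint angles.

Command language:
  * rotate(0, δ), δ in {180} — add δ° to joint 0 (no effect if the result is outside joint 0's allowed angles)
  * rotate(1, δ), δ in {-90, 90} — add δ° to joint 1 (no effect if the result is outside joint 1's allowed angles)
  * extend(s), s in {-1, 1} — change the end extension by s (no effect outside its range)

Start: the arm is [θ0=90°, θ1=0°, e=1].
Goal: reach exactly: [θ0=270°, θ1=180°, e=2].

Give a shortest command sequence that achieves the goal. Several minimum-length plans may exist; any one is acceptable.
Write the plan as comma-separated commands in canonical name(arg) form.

begin: [θ0=90°, θ1=0°, e=1]
t=1 extend(1) ⇒ [θ0=90°, θ1=0°, e=2]
t=2 rotate(1, -90) ⇒ [θ0=90°, θ1=270°, e=2]
t=3 rotate(1, -90) ⇒ [θ0=90°, θ1=180°, e=2]
t=4 rotate(0, 180) ⇒ [θ0=270°, θ1=180°, e=2]
nothing shorter than 4 reaches the goal.

extend(1), rotate(1, -90), rotate(1, -90), rotate(0, 180)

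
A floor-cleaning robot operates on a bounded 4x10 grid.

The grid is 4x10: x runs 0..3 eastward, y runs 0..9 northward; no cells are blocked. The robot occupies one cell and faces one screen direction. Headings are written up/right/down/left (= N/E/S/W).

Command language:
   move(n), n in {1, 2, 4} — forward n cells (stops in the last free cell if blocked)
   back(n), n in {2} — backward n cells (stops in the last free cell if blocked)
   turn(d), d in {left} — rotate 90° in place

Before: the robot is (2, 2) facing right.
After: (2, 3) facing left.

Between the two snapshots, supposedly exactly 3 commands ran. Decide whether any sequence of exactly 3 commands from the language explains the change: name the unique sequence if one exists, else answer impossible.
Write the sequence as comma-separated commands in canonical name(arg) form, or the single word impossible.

turn(left), move(1), turn(left)

key: position moved to (2,3) AND the heading swung to W — translation plus rotation needed
initial: (2, 2) facing right
step 1 (turn(left)): (2, 2) facing up
step 2 (move(1)): (2, 3) facing up
step 3 (turn(left)): (2, 3) facing left
uniquely the one of 125 3-step routes that fits.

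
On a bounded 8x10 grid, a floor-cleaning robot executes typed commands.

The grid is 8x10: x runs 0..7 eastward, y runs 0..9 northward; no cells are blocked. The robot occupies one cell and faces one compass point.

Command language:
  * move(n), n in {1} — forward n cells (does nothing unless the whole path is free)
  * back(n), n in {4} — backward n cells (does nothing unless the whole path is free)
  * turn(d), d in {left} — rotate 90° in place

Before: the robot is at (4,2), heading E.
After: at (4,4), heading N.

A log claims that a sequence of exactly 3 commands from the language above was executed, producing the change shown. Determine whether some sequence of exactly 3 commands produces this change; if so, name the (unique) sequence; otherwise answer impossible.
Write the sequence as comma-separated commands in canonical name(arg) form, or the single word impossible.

key: running move(1) before turn(left) would end elsewhere — order is forced
start: at (4,2), heading E
t=1 turn(left) ⇒ at (4,2), heading N
t=2 move(1) ⇒ at (4,3), heading N
t=3 move(1) ⇒ at (4,4), heading N
no rival 3-sequence matches.

turn(left), move(1), move(1)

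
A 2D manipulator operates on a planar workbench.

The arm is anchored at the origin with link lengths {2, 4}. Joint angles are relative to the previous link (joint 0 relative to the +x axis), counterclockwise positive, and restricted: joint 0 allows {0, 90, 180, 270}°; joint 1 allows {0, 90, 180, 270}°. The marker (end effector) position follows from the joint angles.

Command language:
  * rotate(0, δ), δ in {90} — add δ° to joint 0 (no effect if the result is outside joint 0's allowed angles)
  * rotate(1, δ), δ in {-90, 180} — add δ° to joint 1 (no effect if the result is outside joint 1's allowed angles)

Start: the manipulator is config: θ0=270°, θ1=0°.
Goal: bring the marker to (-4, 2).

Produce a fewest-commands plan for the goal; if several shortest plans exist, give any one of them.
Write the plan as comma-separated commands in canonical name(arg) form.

rotate(1, -90), rotate(1, 180), rotate(0, 90), rotate(0, 90)

t0: config: θ0=270°, θ1=0°
1. rotate(1, -90) → config: θ0=270°, θ1=270°
2. rotate(1, 180) → config: θ0=270°, θ1=90°
3. rotate(0, 90) → config: θ0=0°, θ1=90°
4. rotate(0, 90) → config: θ0=90°, θ1=90°
no 3-step plan works, so 4 is optimal.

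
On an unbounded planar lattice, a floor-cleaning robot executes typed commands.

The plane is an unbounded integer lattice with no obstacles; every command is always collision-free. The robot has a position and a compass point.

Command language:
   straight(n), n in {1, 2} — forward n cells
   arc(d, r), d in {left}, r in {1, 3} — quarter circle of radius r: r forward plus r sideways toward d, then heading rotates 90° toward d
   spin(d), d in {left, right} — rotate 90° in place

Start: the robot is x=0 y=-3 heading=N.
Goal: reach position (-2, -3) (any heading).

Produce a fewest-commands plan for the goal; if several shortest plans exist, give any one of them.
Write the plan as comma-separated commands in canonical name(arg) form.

begin: x=0 y=-3 heading=N
t=1 arc(left, 1) ⇒ x=-1 y=-2 heading=W
t=2 arc(left, 1) ⇒ x=-2 y=-3 heading=S
shorter routes all fall short; 2 is best.

arc(left, 1), arc(left, 1)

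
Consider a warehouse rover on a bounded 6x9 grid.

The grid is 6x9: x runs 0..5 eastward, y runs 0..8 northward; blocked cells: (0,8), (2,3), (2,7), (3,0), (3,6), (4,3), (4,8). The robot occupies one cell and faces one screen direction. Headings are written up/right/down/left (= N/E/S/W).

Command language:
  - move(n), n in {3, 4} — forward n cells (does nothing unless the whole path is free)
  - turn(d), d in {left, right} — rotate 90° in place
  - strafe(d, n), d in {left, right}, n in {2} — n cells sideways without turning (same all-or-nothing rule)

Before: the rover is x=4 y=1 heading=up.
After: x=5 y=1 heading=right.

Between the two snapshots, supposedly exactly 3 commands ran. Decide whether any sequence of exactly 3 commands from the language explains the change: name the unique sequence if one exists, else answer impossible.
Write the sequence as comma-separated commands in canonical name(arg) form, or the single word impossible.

strafe(left, 2), turn(right), move(3)

key: running move(3) before strafe(left, 2) would end elsewhere — order is forced
t0: x=4 y=1 heading=up
t=1 strafe(left, 2) ⇒ x=2 y=1 heading=up
t=2 turn(right) ⇒ x=2 y=1 heading=right
t=3 move(3) ⇒ x=5 y=1 heading=right
uniquely the one of 216 3-step routes that fits.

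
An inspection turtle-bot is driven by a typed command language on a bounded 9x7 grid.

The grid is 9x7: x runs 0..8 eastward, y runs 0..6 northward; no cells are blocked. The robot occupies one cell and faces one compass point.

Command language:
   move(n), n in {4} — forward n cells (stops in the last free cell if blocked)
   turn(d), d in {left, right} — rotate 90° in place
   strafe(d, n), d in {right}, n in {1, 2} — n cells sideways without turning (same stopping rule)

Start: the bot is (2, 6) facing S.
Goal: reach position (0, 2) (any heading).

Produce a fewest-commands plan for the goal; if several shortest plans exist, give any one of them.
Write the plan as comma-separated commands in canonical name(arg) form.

initial: (2, 6) facing S
t=1 strafe(right, 2) ⇒ (0, 6) facing S
t=2 move(4) ⇒ (0, 2) facing S
no 1-step plan works, so 2 is optimal.

strafe(right, 2), move(4)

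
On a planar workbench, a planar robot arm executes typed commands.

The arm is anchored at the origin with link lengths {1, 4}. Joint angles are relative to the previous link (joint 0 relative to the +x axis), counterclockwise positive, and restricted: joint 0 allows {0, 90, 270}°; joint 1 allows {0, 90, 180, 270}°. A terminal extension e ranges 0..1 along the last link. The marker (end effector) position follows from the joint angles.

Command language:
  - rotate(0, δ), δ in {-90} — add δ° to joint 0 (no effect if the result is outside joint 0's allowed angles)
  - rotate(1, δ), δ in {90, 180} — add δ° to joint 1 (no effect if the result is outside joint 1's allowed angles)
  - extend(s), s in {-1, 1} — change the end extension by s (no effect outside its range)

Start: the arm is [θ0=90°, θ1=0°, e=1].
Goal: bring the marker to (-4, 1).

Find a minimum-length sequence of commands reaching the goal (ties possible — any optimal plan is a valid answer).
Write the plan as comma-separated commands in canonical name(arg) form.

from: [θ0=90°, θ1=0°, e=1]
t=1 rotate(1, 90) ⇒ [θ0=90°, θ1=90°, e=1]
t=2 extend(-1) ⇒ [θ0=90°, θ1=90°, e=0]
no 1-step plan works, so 2 is optimal.

rotate(1, 90), extend(-1)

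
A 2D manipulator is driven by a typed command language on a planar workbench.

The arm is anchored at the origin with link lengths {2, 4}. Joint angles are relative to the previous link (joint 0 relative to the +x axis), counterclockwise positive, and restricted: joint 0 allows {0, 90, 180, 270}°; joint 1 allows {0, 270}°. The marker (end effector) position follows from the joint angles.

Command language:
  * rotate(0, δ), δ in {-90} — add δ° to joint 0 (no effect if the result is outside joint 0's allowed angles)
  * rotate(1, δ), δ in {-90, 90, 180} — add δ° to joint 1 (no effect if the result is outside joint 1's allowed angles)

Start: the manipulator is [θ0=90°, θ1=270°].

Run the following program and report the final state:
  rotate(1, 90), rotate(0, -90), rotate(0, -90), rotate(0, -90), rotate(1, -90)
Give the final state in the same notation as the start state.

[θ0=180°, θ1=270°]

start: [θ0=90°, θ1=270°]
1. rotate(1, 90) → [θ0=90°, θ1=0°]
2. rotate(0, -90) → [θ0=0°, θ1=0°]
3. rotate(0, -90) → [θ0=270°, θ1=0°]
4. rotate(0, -90) → [θ0=180°, θ1=0°]
5. rotate(1, -90) → [θ0=180°, θ1=270°]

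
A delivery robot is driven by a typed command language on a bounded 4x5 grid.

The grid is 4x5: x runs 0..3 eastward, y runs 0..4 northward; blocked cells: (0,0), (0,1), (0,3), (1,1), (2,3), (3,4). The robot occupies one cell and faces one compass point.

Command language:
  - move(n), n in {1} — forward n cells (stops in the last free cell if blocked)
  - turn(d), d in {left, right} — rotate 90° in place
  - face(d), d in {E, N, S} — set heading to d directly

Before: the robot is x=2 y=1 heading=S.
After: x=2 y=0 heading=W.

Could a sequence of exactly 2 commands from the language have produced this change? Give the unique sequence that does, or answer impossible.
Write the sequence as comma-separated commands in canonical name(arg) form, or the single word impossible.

move(1), turn(right)

key: cell and facing (now W) both changed — the 2 commands mix motion and turning
begin: x=2 y=1 heading=S
[1] after move(1): x=2 y=0 heading=S
[2] after turn(right): x=2 y=0 heading=W
all 36 alternatives checked — unique.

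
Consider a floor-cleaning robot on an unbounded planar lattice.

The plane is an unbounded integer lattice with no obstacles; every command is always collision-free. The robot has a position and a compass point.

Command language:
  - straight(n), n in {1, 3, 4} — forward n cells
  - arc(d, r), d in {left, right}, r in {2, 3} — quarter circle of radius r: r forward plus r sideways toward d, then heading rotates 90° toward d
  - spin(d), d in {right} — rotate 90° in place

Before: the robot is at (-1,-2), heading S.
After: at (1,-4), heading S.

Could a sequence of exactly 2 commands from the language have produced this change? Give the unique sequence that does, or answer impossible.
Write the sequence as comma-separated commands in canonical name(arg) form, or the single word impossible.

arc(left, 2), spin(right)

key: running spin(right) before arc(left, 2) would end elsewhere — order is forced
begin: at (-1,-2), heading S
t=1 arc(left, 2) ⇒ at (1,-4), heading E
t=2 spin(right) ⇒ at (1,-4), heading S
no rival 2-sequence matches.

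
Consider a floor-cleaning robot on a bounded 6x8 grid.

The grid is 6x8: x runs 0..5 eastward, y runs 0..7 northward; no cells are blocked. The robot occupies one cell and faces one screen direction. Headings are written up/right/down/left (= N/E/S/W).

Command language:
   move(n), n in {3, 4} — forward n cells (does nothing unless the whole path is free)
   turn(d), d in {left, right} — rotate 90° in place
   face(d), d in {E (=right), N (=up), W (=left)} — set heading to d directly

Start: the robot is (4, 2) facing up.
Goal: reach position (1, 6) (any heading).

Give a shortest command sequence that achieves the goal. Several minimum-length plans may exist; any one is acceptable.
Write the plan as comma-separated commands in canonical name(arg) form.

move(4), face(W), move(3)

t0: (4, 2) facing up
step 1 (move(4)): (4, 6) facing up
step 2 (face(W)): (4, 6) facing left
step 3 (move(3)): (1, 6) facing left
nothing shorter than 3 reaches the goal.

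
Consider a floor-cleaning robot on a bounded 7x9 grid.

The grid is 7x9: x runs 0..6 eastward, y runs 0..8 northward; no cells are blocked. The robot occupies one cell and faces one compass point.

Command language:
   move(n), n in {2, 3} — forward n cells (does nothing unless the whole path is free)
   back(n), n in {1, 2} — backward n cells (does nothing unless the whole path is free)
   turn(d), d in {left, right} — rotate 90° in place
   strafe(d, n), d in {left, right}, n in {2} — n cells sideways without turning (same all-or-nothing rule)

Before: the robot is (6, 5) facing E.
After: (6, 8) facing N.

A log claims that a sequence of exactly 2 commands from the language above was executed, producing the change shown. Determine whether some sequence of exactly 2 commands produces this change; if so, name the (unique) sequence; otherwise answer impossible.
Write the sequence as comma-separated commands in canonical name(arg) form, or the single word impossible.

key: position moved to (6,8) AND the heading swung to N — translation plus rotation needed
from: (6, 5) facing E
1. turn(left) → (6, 5) facing N
2. move(3) → (6, 8) facing N
all 64 alternatives checked — unique.

turn(left), move(3)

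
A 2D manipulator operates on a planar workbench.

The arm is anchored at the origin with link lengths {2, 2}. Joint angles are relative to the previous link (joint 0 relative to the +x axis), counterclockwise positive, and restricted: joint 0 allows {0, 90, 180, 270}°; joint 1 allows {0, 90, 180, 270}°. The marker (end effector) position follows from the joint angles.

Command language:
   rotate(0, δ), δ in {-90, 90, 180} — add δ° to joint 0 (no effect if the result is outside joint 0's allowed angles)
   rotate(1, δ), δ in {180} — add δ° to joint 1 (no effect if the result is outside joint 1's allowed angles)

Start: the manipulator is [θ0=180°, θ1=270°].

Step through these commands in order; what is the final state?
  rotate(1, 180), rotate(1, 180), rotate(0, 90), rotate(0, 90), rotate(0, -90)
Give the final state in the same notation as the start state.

begin: [θ0=180°, θ1=270°]
[1] after rotate(1, 180): [θ0=180°, θ1=90°]
[2] after rotate(1, 180): [θ0=180°, θ1=270°]
[3] after rotate(0, 90): [θ0=270°, θ1=270°]
[4] after rotate(0, 90): [θ0=0°, θ1=270°]
[5] after rotate(0, -90): [θ0=270°, θ1=270°]

[θ0=270°, θ1=270°]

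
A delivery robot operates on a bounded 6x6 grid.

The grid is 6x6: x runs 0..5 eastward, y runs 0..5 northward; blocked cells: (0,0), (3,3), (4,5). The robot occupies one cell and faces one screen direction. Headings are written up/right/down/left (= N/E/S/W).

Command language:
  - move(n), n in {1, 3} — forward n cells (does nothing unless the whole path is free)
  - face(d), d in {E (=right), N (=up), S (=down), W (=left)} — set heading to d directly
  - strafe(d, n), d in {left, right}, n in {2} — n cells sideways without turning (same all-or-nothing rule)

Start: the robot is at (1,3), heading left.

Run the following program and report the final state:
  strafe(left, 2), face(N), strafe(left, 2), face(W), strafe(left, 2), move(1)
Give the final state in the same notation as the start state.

initial: at (1,3), heading left
[1] after strafe(left, 2): at (1,1), heading left
[2] after face(N): at (1,1), heading up
[3] after strafe(left, 2): at (1,1), heading up
[4] after face(W): at (1,1), heading left
[5] after strafe(left, 2): at (1,1), heading left
[6] after move(1): at (0,1), heading left

at (0,1), heading left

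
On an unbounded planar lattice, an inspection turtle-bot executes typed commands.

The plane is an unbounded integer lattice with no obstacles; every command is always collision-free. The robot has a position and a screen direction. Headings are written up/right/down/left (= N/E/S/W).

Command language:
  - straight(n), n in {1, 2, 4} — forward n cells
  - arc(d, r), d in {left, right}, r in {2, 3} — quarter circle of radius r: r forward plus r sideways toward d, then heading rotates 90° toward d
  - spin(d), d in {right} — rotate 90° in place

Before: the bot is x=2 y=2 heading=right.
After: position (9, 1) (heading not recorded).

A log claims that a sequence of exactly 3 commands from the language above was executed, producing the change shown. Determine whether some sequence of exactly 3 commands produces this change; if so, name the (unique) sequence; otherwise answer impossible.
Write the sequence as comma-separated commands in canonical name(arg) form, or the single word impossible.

key: running arc(left, 3) before arc(right, 2) would end elsewhere — order is forced
start: x=2 y=2 heading=right
[1] after arc(right, 2): x=4 y=0 heading=down
[2] after arc(left, 2): x=6 y=-2 heading=right
[3] after arc(left, 3): x=9 y=1 heading=up
no rival 3-sequence matches.

arc(right, 2), arc(left, 2), arc(left, 3)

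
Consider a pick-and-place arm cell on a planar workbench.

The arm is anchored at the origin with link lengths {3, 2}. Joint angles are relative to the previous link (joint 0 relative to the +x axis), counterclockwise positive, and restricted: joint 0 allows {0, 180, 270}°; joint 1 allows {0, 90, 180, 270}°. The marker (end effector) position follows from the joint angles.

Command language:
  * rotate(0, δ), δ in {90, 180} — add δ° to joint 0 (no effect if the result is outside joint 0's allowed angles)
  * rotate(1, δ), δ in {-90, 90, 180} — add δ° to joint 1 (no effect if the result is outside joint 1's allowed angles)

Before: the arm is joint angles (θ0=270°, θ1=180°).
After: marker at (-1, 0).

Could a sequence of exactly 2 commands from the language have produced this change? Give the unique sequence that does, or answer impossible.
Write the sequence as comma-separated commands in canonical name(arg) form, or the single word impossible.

key: running rotate(0, 180) before rotate(0, 90) would end elsewhere — order is forced
t0: joint angles (θ0=270°, θ1=180°)
1. rotate(0, 90) → joint angles (θ0=0°, θ1=180°)
2. rotate(0, 180) → joint angles (θ0=180°, θ1=180°)
uniquely the one of 25 2-step routes that fits.

rotate(0, 90), rotate(0, 180)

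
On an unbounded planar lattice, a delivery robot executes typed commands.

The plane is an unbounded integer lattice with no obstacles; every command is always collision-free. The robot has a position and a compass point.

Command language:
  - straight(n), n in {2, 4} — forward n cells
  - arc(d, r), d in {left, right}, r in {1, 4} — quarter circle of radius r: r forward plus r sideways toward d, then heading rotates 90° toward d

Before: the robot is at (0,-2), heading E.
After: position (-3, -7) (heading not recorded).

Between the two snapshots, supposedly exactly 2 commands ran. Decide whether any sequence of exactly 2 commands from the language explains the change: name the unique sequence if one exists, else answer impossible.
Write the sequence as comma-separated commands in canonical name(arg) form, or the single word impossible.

key: running arc(right, 4) before arc(right, 1) would end elsewhere — order is forced
t0: at (0,-2), heading E
t=1 arc(right, 1) ⇒ at (1,-3), heading S
t=2 arc(right, 4) ⇒ at (-3,-7), heading W
no rival 2-sequence matches.

arc(right, 1), arc(right, 4)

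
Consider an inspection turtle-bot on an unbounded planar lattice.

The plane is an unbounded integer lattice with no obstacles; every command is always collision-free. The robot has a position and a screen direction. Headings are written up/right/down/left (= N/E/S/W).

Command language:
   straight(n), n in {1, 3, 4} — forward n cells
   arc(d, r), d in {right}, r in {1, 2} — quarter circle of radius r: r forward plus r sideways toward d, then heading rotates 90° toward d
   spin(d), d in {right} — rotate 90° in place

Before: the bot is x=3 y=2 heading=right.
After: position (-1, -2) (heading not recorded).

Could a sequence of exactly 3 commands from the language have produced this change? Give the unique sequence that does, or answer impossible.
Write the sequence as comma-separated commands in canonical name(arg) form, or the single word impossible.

arc(right, 2), arc(right, 2), straight(4)

key: running straight(4) before arc(right, 2) would end elsewhere — order is forced
start: x=3 y=2 heading=right
t=1 arc(right, 2) ⇒ x=5 y=0 heading=down
t=2 arc(right, 2) ⇒ x=3 y=-2 heading=left
t=3 straight(4) ⇒ x=-1 y=-2 heading=left
no other 3-command option fits: unique.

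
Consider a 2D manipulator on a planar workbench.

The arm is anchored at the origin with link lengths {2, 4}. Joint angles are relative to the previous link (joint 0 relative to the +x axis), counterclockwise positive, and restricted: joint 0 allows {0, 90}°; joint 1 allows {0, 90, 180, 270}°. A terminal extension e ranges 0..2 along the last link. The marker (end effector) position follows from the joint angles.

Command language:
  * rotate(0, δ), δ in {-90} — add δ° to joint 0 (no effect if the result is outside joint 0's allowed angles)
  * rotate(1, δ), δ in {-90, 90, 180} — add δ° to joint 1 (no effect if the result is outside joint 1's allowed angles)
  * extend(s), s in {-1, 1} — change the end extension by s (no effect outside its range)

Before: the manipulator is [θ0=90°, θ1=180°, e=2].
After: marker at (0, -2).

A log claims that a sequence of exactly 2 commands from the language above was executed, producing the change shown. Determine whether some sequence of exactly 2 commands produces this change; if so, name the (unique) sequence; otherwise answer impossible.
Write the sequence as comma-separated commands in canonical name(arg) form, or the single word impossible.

from: [θ0=90°, θ1=180°, e=2]
t=1 extend(-1) ⇒ [θ0=90°, θ1=180°, e=1]
t=2 extend(-1) ⇒ [θ0=90°, θ1=180°, e=0]
uniquely the one of 36 2-step routes that fits.

extend(-1), extend(-1)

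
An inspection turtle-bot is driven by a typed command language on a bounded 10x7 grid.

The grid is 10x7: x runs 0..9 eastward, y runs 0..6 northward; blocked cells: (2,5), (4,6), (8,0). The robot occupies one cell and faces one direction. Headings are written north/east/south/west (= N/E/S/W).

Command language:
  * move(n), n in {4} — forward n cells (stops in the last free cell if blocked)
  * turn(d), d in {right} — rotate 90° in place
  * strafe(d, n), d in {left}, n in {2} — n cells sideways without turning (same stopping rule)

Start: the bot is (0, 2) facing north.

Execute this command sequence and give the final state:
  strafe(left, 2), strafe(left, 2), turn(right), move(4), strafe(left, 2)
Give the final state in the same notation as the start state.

(4, 4) facing east

start: (0, 2) facing north
[1] after strafe(left, 2): (0, 2) facing north
[2] after strafe(left, 2): (0, 2) facing north
[3] after turn(right): (0, 2) facing east
[4] after move(4): (4, 2) facing east
[5] after strafe(left, 2): (4, 4) facing east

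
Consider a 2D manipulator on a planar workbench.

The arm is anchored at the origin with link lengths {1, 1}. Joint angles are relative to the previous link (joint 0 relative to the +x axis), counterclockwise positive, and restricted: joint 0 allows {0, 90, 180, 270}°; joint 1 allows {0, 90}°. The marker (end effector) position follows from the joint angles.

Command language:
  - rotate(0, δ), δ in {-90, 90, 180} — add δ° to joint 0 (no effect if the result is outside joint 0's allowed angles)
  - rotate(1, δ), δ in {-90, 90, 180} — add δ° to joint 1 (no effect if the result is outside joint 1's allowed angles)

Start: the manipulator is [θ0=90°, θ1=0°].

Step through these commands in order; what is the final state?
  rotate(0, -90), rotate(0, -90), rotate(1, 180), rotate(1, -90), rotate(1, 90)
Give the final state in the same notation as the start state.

[θ0=270°, θ1=90°]

from: [θ0=90°, θ1=0°]
1. rotate(0, -90) → [θ0=0°, θ1=0°]
2. rotate(0, -90) → [θ0=270°, θ1=0°]
3. rotate(1, 180) → [θ0=270°, θ1=0°]
4. rotate(1, -90) → [θ0=270°, θ1=0°]
5. rotate(1, 90) → [θ0=270°, θ1=90°]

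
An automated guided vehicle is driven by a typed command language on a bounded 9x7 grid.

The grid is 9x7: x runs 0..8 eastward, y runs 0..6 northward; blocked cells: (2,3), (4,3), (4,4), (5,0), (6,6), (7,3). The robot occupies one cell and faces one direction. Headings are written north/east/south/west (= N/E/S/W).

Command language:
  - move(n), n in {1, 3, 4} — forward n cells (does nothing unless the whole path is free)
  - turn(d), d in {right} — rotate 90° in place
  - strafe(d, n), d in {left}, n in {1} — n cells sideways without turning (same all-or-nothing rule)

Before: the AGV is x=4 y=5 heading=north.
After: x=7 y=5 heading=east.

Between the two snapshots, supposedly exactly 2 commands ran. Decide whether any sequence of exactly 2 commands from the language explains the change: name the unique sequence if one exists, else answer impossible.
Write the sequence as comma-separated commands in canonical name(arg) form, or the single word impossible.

key: cell and facing (now E) both changed — the 2 commands mix motion and turning
begin: x=4 y=5 heading=north
1. turn(right) → x=4 y=5 heading=east
2. move(3) → x=7 y=5 heading=east
uniquely the one of 25 2-step routes that fits.

turn(right), move(3)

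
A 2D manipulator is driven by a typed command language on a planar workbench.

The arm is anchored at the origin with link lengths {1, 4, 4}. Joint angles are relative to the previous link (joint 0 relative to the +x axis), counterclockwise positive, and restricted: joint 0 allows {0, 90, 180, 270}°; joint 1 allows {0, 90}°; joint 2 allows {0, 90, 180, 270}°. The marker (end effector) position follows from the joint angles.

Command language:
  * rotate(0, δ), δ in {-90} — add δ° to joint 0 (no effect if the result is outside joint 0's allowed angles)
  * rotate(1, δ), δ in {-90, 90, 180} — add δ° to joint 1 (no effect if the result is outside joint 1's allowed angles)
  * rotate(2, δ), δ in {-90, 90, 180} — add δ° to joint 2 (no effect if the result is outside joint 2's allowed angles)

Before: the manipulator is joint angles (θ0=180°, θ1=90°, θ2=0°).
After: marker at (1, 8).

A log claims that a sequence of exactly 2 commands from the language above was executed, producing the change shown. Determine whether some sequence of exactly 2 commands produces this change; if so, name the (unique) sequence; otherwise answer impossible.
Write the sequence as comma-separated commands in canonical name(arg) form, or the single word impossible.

rotate(0, -90), rotate(0, -90)

start: joint angles (θ0=180°, θ1=90°, θ2=0°)
[1] after rotate(0, -90): joint angles (θ0=90°, θ1=90°, θ2=0°)
[2] after rotate(0, -90): joint angles (θ0=0°, θ1=90°, θ2=0°)
no other 2-command option fits: unique.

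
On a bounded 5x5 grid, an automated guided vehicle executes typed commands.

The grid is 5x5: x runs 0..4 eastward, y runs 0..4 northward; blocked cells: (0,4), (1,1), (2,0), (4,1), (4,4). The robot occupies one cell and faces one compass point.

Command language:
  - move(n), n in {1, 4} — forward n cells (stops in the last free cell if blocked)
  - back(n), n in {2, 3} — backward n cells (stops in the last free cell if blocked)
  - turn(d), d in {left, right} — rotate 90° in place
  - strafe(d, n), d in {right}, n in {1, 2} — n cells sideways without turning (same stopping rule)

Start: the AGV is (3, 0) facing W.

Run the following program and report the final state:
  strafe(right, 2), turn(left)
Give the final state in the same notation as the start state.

(3, 2) facing S

start: (3, 0) facing W
t=1 strafe(right, 2) ⇒ (3, 2) facing W
t=2 turn(left) ⇒ (3, 2) facing S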